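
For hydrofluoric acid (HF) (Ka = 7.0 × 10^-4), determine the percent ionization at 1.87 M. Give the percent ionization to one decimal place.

HF ⇌ F- + H+; let x = [H+] at equilibrium.
x ≈ √(Ka·C₀) = √(7.0 × 10^-4 × 1.87) = 3.62 × 10^-2 M
Fraction ionized = 3.62 × 10^-2 / 1.87 = 0.0194 → 1.9%

1.9%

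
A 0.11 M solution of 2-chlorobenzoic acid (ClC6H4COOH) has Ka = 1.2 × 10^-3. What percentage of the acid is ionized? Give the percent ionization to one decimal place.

9.9%

ClC6H4COOH ⇌ ClC6H4COO- + H+; let x = [H+] at equilibrium.
Ka = x²/(C₀ − x); solving the quadratic gives x = 1.09 × 10^-2 M.
Fraction ionized = 1.09 × 10^-2 / 0.11 = 0.0991 → 9.9%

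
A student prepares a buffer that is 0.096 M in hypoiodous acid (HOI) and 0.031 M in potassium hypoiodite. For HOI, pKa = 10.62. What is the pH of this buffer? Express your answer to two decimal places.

pH = pKa + log([A⁻]/[HA]) = 10.62 + log(0.031/0.096)
pH = 10.62 + (-0.491) = 10.13

pH = 10.13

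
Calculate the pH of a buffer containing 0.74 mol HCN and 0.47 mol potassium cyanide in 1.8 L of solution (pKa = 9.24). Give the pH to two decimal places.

Henderson–Hasselbalch: pH = pKa + log([CN-]/[HCN]) = 9.24 + log(0.47/0.74)
pH = 9.24 + (-0.197) = 9.04

pH = 9.04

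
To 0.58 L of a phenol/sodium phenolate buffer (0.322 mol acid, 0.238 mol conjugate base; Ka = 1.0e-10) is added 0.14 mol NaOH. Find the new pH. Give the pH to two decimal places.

OH- converts C6H5OH to C6H5O-: C6H5OH → 0.182 mol, C6H5O- → 0.378 mol.
pKa = −log(1.0 × 10^-10) = 10.000
Henderson–Hasselbalch with mole ratio 0.378/0.182: pH = 10.000 + (+0.317)

pH = 10.32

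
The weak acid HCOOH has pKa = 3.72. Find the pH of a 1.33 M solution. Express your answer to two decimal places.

pH = 1.80

HCOOH ⇌ HCOO- + H+
Ka = 10^(−3.72) = 1.91 × 10^-4
Ka = [H+]²/(1.33 − [H+]) = 1.91 × 10^-4
Since Ka ≪ C₀, [H+] ≈ √(Ka·C₀) = 1.59 × 10^-2 M.
([H+]/C₀ = 1.2% < 5%, so the approximation holds.)
pH = −log[H+] = −log(1.59 × 10^-2) = 1.80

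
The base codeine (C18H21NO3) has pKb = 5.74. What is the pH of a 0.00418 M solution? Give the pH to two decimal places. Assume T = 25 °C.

pH = 9.94

C18H21NO3 + H2O ⇌ C18H22NO3+ + OH-
Kb = 10^(−5.74) = 1.82 × 10^-6
Kb = [OH-]²/(0.00418 − [OH-]) = 1.82 × 10^-6
Assume [OH-] ≪ 0.00418: [OH-] ≈ √(1.82 × 10^-6 × 0.00418) = 8.72 × 10^-5 M
Check: 2.1% ionized — well under 5%, approximation valid.
pOH = 4.06, so pH = 14.00 − pOH = 9.94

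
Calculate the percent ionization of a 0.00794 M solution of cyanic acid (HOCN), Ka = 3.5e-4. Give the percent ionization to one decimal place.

18.9%

HOCN ⇌ OCN- + H+; let x = [H+] at equilibrium.
Ka = x²/(C₀ − x); solving the quadratic gives x = 1.50 × 10^-3 M.
Fraction ionized = 1.50 × 10^-3 / 0.00794 = 0.1889 → 18.9%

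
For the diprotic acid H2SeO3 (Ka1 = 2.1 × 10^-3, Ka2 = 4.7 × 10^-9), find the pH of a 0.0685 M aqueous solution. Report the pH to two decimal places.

Since Ka1 ≫ Ka2, the first ionization dominates [H+].
Ka1 = x²/(0.0685 − x) = 2.1 × 10^-3
Solving the quadratic: x = (−Ka1 + √(Ka1² + 4·Ka1·C₀))/2 = 1.10 × 10^-2 M
pH = −log(1.10 × 10^-2) = 1.96

pH = 1.96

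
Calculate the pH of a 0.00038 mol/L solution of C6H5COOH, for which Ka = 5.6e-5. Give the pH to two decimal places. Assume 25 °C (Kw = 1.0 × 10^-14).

pH = 3.92

C6H5COOH ⇌ C6H5COO- + H+
From the ICE table, Ka = x²/(0.00038 − x) = 5.6 × 10^-5.
The 5% rule fails; solving x² + Ka·x − Ka·C₀ = 0 exactly:
x = (−Ka + √(Ka² + 4·Ka·C₀))/2 = 1.21 × 10^-4 M
pH = −log(1.21 × 10^-4) = 3.92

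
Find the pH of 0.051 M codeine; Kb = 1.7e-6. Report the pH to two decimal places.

pH = 10.47

C18H21NO3 + H2O ⇌ C18H22NO3+ + OH-
From the ICE table, Kb = x²/(0.051 − x) = 1.7 × 10^-6.
Since Kb ≪ C₀, x ≈ √(Kb·C₀) = 2.94 × 10^-4 M.
(x/C₀ = 0.58% < 5%, so the approximation holds.)
pOH = 3.53, so pH = 14.00 − pOH = 10.47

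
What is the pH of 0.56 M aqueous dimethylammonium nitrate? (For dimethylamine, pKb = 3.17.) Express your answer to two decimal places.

pH = 5.54

(CH3)2NH2+ is the conjugate acid of the weak base (CH3)2NH.
Kb = 10^(−3.17) = 6.76 × 10^-4
Ka = Kw/Kb = 1.0×10^-14 / 6.76 × 10^-4 = 1.48 × 10^-11
Ka = x²/(0.56 − x) = 1.48 × 10^-11
Since Ka ≪ C₀, x ≈ √(Ka·C₀) = 2.88 × 10^-6 M.
(x/C₀ = 0.00051% < 5%, so the approximation holds.)
pH = −log[H+] = −log(2.88 × 10^-6) = 5.54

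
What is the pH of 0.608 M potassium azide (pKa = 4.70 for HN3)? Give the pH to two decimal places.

N3- is the conjugate base of the weak acid HN3.
Ka = 10^(−4.70) = 2.00 × 10^-5
Kb = Kw/Ka = 1.0×10^-14 / 2.00 × 10^-5 = 5.00 × 10^-10
Kb = [OH-]²/(0.608 − [OH-]) = 5.00 × 10^-10
Assume [OH-] ≪ 0.608: [OH-] ≈ √(5.00 × 10^-10 × 0.608) = 1.74 × 10^-5 M
Check: 0.0029% ionized — well under 5%, approximation valid.
pOH = −log(1.74 × 10^-5) = 4.76; pH = 14.00 − 4.76 = 9.24

pH = 9.24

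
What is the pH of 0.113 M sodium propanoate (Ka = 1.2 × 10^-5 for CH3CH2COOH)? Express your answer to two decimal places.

CH3CH2COO- is the conjugate base of the weak acid CH3CH2COOH.
Kb = Kw/Ka = 1.0×10^-14 / 1.2 × 10^-5 = 8.33 × 10^-10
Let x = [OH-] at equilibrium. Kb = x²/(0.113 − x).
Neglecting x in the denominator: x = √(8.33 × 10^-10 × 0.113) = 9.70 × 10^-6 M
pOH = 5.01, so pH = 14.00 − pOH = 8.99

pH = 8.99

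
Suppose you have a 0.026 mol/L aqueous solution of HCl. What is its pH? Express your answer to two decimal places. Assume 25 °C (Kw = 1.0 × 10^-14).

pH = 1.59

HCl is a strong acid and dissociates completely, so [H+] = 0.026 M.
pH = -log(0.026) = 1.59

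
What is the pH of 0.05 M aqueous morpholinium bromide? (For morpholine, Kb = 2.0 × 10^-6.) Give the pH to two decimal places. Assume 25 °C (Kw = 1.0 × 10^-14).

C4H8ONH2+ is the conjugate acid of the weak base C4H8ONH.
Ka = Kw/Kb = 1.0×10^-14 / 2.0 × 10^-6 = 5.00 × 10^-9
From the ICE table, Ka = [H+]²/(0.05 − [H+]) = 5.00 × 10^-9.
Since Ka ≪ C₀, [H+] ≈ √(Ka·C₀) = 1.58 × 10^-5 M.
([H+]/C₀ = 0.032% < 5%, so the approximation holds.)
pH = −log[H+] = −log(1.58 × 10^-5) = 4.80

pH = 4.80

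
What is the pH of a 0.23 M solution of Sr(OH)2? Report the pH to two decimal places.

pH = 13.66

Sr(OH)2 is a strong base (each formula unit releases 2 OH-); [OH-] = 0.46 M.
pOH = -log(0.46) = 0.34
pH = 14.00 - 0.34 = 13.66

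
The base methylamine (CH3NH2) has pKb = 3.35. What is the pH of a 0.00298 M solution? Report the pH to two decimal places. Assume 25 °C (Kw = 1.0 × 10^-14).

CH3NH2 + H2O ⇌ CH3NH3+ + OH-
Kb = 10^(−3.35) = 4.47 × 10^-4
From the ICE table, Kb = [OH-]²/(0.00298 − [OH-]) = 4.47 × 10^-4.
[OH-] is not negligible relative to C₀; solve [OH-]² + 0.000447·[OH-] − 1.33e-06 = 0.
[OH-] = (−Kb + √(Kb² + 4·Kb·C₀))/2 = 9.52 × 10^-4 M
pOH = −log(9.52 × 10^-4) = 3.02; pH = 14.00 − 3.02 = 10.98

pH = 10.98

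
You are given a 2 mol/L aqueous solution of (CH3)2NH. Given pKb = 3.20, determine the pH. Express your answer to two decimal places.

pH = 12.55

(CH3)2NH + H2O ⇌ (CH3)2NH2+ + OH-
Kb = 10^(−3.20) = 6.31 × 10^-4
Kb = [OH-]²/(2 − [OH-]) = 6.31 × 10^-4
Assume [OH-] ≪ 2: [OH-] ≈ √(6.31 × 10^-4 × 2) = 3.55 × 10^-2 M
([OH-]/C₀ = 1.8% < 5%, so the approximation holds.)
pOH = 1.45, so pH = 14.00 − pOH = 12.55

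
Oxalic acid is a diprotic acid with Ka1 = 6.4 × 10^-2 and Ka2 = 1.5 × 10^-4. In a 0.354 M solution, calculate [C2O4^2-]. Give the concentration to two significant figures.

1.5 × 10^-4 M

First ionization gives [H+] ≈ [HC2O4-] = 1.22 × 10^-1 M.
Second step: Ka2 = [H+][C2O4^2-]/[HC2O4-] ≈ [C2O4^2-] (since [H+] ≈ [HC2O4-]).
So [C2O4^2-] ≈ Ka2.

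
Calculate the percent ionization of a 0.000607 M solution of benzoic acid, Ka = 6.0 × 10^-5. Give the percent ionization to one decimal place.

C6H5COOH ⇌ C6H5COO- + H+; let x = [H+] at equilibrium.
Solve x² + 6e-05x − 3.64e-08 = 0 → x = 1.63 × 10^-4 M
% ionization = x/C₀ × 100% = 1.63 × 10^-4/0.000607 × 100% = 26.9%

26.9%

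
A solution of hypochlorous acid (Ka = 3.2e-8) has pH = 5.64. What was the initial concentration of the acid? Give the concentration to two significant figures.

C₀ = 1.7 × 10^-4 M

[H+] = 10^(-5.64) = 2.29 × 10^-6 M = x
Ka = x²/(C₀ − x) ⇒ C₀ = x + x²/Ka
C₀ = 2.29 × 10^-6 + (2.29 × 10^-6)²/(3.2 × 10^-8) = 1.66 × 10^-4 M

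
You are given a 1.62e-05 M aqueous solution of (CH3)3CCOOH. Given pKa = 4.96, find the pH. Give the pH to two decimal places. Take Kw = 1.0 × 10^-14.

(CH3)3CCOOH ⇌ (CH3)3CCOO- + H+
Ka = 10^(−4.96) = 1.10 × 10^-5
From the ICE table, Ka = [H+]²/(1.62e-05 − [H+]) = 1.10 × 10^-5.
[H+] is not negligible relative to C₀; solve [H+]² + 1.1e-05·[H+] − 1.78e-10 = 0.
[H+] = [−1.1e-05 + √(1.1e-05² + 7.13e-10)]/2 = 8.94 × 10^-6 M
pH = −log[H+] = −log(8.94 × 10^-6) = 5.05

pH = 5.05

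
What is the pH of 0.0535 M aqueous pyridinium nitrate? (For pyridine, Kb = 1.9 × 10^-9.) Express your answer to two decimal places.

pH = 3.28

C5H5NH+ is the conjugate acid of the weak base C5H5N.
Ka = Kw/Kb = 1.0×10^-14 / 1.9 × 10^-9 = 5.26 × 10^-6
From the ICE table, Ka = [H+]²/(0.0535 − [H+]) = 5.26 × 10^-6.
Since Ka ≪ C₀, [H+] ≈ √(Ka·C₀) = 5.30 × 10^-4 M.
Check: 0.99% ionized — well under 5%, approximation valid.
pH = −log[H+] = −log(5.30 × 10^-4) = 3.28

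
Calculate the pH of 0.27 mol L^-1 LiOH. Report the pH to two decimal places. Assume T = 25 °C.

LiOH is a strong base; [OH-] = 0.27 M.
pOH = -log(0.27) = 0.57
pH = 14.00 - 0.57 = 13.43

pH = 13.43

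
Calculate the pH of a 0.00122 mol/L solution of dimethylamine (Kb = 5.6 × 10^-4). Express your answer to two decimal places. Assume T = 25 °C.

pH = 10.77

(CH3)2NH + H2O ⇌ (CH3)2NH2+ + OH-
From the ICE table, Kb = [OH-]²/(0.00122 − [OH-]) = 5.6 × 10^-4.
[OH-] is not negligible relative to C₀; solve [OH-]² + 0.00056·[OH-] − 6.83e-07 = 0.
[OH-] = [−0.00056 + √(0.00056² + 2.73e-06)]/2 = 5.93 × 10^-4 M
pOH = 3.23, so pH = 14.00 − pOH = 10.77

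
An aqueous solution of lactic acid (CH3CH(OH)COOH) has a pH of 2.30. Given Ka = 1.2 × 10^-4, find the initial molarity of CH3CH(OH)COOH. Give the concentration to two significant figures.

C₀ = 2.1 × 10^-1 M

[H+] = 10^(-2.30) = 5.01 × 10^-3 M = x
Ka = x²/(C₀ − x) ⇒ C₀ = x + x²/Ka
C₀ = 5.01 × 10^-3 + (5.01 × 10^-3)²/(1.2 × 10^-4) = 2.14 × 10^-1 M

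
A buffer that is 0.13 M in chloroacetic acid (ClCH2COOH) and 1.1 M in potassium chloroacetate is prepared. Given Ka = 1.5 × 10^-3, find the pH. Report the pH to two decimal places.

pH = 3.75

pKa = −log(1.5 × 10^-3) = 2.824
Using pH = pKa + log([base]/[acid]) with [base]/[acid] = 1.1/0.13:
pH = 2.824 + (+0.927) = 3.75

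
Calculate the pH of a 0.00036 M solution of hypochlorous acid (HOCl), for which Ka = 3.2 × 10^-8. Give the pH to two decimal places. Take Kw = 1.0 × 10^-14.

HOCl ⇌ OCl- + H+
From the ICE table, Ka = [H+]²/(0.00036 − [H+]) = 3.2 × 10^-8.
Assume [H+] ≪ 0.00036: [H+] ≈ √(3.2 × 10^-8 × 0.00036) = 3.39 × 10^-6 M
Check: 0.94% ionized — well under 5%, approximation valid.
pH = −log(3.39 × 10^-6) = 5.47

pH = 5.47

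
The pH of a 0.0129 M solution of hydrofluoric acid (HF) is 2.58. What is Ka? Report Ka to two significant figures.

[H+] = 10^(-2.58) = 2.63 × 10^-3 M
At equilibrium [HA] = 0.0129 − 2.63 × 10^-3 = 1.03 × 10^-2 M
Ka = [H+][A-]/[HA] = (2.63 × 10^-3)² / 1.03 × 10^-2 = 6.7 × 10^-4

Ka = 6.7 × 10^-4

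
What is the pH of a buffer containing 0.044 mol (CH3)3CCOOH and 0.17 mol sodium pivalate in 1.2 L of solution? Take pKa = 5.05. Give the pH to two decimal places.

pH = pKa + log([A⁻]/[HA]) = 5.05 + log(0.17/0.044)
pH = 5.05 + (+0.587) = 5.64

pH = 5.64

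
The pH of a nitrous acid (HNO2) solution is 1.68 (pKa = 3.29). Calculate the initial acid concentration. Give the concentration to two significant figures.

[H+] = 10^(-1.68) = 2.09 × 10^-2 M = x
Ka = 10^(−3.29) = 5.13 × 10^-4
Ka = x²/(C₀ − x) ⇒ C₀ = x + x²/Ka
C₀ = 2.09 × 10^-2 + (2.09 × 10^-2)²/(5.13 × 10^-4) = 8.72 × 10^-1 M

C₀ = 8.7 × 10^-1 M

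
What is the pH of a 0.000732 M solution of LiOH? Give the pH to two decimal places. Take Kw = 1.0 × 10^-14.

pH = 10.86

LiOH is a strong base; [OH-] = 0.000732 M.
pOH = -log(0.000732) = 3.14
pH = 14.00 - 3.14 = 10.86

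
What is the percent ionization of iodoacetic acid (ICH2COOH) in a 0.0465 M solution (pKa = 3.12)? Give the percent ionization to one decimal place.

ICH2COOH ⇌ ICH2COO- + H+; let x = [H+] at equilibrium.
Ka = 10^(−3.12) = 7.59 × 10^-4
Solve x² + 0.000759x − 3.53e-05 = 0 → x = 5.57 × 10^-3 M
Fraction ionized = 5.57 × 10^-3 / 0.0465 = 0.1198 → 12.0%

12.0%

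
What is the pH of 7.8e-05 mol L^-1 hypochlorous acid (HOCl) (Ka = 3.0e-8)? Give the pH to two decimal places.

pH = 5.82

HOCl ⇌ OCl- + H+
From the ICE table, Ka = [H+]²/(7.8e-05 − [H+]) = 3.0 × 10^-8.
Assume [H+] ≪ 7.8e-05: [H+] ≈ √(3.0 × 10^-8 × 7.8e-05) = 1.53 × 10^-6 M
([H+]/C₀ = 2% < 5%, so the approximation holds.)
pH = −log[H+] = −log(1.53 × 10^-6) = 5.82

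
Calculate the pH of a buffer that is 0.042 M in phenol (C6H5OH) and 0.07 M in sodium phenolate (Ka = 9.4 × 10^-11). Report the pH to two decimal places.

pKa = −log(9.4 × 10^-11) = 10.027
Using pH = pKa + log([base]/[acid]) with [base]/[acid] = 0.07/0.042:
pH = 10.027 + (+0.222) = 10.25

pH = 10.25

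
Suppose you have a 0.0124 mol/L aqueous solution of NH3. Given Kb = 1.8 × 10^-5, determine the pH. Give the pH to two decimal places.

NH3 + H2O ⇌ NH4+ + OH-
From the ICE table, Kb = x²/(0.0124 − x) = 1.8 × 10^-5.
Since Kb ≪ C₀, x ≈ √(Kb·C₀) = 4.72 × 10^-4 M.
(x/C₀ = 3.8% < 5%, so the approximation holds.)
pOH = −log(4.72 × 10^-4) = 3.33; pH = 14.00 − 3.33 = 10.67

pH = 10.67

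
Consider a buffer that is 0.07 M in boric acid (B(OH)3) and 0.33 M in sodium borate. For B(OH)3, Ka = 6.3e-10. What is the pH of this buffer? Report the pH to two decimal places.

pH = 9.87

pKa = −log(6.3 × 10^-10) = 9.201
Henderson–Hasselbalch: pH = pKa + log([B(OH)4-]/[B(OH)3]) = 9.201 + log(0.33/0.07)
pH = 9.201 + (+0.673) = 9.87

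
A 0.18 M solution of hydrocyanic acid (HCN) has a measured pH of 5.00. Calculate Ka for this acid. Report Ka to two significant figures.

Ka = 5.6 × 10^-10

[H+] = 10^(-5.00) = 1.00 × 10^-5 M
At equilibrium [HA] = 0.18 − 1.00 × 10^-5 = 1.80 × 10^-1 M
Ka = [H+][A-]/[HA] = (1.00 × 10^-5)² / 1.80 × 10^-1 = 5.6 × 10^-10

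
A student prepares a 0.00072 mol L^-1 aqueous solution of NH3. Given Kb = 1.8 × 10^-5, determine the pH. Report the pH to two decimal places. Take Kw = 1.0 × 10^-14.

NH3 + H2O ⇌ NH4+ + OH-
Kb = x²/(0.00072 − x) = 1.8 × 10^-5
x is not negligible relative to C₀; solve x² + 1.8e-05·x − 1.3e-08 = 0.
x = (−Kb + √(Kb² + 4·Kb·C₀))/2 = 1.05 × 10^-4 M
pOH = 3.98, so pH = 14.00 − pOH = 10.02

pH = 10.02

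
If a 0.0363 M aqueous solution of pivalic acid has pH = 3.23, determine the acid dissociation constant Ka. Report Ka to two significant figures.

Ka = 9.7 × 10^-6

[H+] = 10^(-3.23) = 5.89 × 10^-4 M
At equilibrium [HA] = 0.0363 − 5.89 × 10^-4 = 3.57 × 10^-2 M
Ka = [H+][A-]/[HA] = (5.89 × 10^-4)² / 3.57 × 10^-2 = 9.7 × 10^-6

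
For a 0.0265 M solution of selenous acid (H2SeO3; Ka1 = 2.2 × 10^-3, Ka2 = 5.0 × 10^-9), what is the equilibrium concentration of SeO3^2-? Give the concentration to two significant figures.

First ionization gives [H+] ≈ [HSeO3-] = 6.61 × 10^-3 M.
Second step: Ka2 = [H+][SeO3^2-]/[HSeO3-] ≈ [SeO3^2-] (since [H+] ≈ [HSeO3-]).
So [SeO3^2-] ≈ Ka2.

5.0 × 10^-9 M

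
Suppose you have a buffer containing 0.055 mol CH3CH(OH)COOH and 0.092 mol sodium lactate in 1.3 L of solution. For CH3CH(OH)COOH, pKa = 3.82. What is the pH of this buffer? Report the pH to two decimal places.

pH = 4.04

Using pH = pKa + log([base]/[acid]) with [base]/[acid] = 0.092/0.055:
pH = 3.82 + (+0.223) = 4.04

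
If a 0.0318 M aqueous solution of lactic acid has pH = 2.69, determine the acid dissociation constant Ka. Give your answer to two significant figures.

Ka = 1.4 × 10^-4

[H+] = 10^(-2.69) = 2.04 × 10^-3 M
At equilibrium [HA] = 0.0318 − 2.04 × 10^-3 = 2.98 × 10^-2 M
Ka = [H+][A-]/[HA] = (2.04 × 10^-3)² / 2.98 × 10^-2 = 1.4 × 10^-4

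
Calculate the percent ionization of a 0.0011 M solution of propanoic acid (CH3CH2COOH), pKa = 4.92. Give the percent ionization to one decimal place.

CH3CH2COOH ⇌ CH3CH2COO- + H+; let x = [H+] at equilibrium.
Ka = 10^(−4.92) = 1.20 × 10^-5
Solve x² + 1.2e-05x − 1.32e-08 = 0 → x = 1.09 × 10^-4 M
Fraction ionized = 1.09 × 10^-4 / 0.0011 = 0.0991 → 9.9%

9.9%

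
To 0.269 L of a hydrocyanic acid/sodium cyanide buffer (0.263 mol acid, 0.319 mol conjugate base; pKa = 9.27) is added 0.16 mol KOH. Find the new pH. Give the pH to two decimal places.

pH = 9.94

OH- converts HCN to CN-: HCN → 0.103 mol, CN- → 0.479 mol.
pH = pKa + log([A⁻]/[HA]) = 9.27 + log(0.479/0.103) = 9.27 +0.667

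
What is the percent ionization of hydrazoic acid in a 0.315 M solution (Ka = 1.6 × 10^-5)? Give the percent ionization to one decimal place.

HN3 ⇌ N3- + H+; let x = [H+] at equilibrium.
x ≈ √(Ka·C₀) = √(1.6 × 10^-5 × 0.315) = 2.24 × 10^-3 M
Fraction ionized = 2.24 × 10^-3 / 0.315 = 0.0071 → 0.7%

0.7%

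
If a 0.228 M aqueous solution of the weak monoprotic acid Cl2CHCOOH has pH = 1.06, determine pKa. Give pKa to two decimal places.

[H+] = 10^(-1.06) = 8.71 × 10^-2 M
At equilibrium [HA] = 0.228 − 8.71 × 10^-2 = 1.41 × 10^-1 M
Ka = [H+][A-]/[HA] = (8.71 × 10^-2)² / 1.41 × 10^-1 = 5.38 × 10^-2
pKa = -log(5.38 × 10^-2) = 1.27

pKa = 1.27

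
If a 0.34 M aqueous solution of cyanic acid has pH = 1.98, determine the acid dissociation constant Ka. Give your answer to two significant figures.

[H+] = 10^(-1.98) = 1.05 × 10^-2 M
At equilibrium [HA] = 0.34 − 1.05 × 10^-2 = 3.30 × 10^-1 M
Ka = [H+][A-]/[HA] = (1.05 × 10^-2)² / 3.30 × 10^-1 = 3.3 × 10^-4

Ka = 3.3 × 10^-4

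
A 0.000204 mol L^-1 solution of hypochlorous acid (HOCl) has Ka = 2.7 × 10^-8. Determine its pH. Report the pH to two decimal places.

HOCl ⇌ OCl- + H+
Ka = [H+]²/(0.000204 − [H+]) = 2.7 × 10^-8
Assume [H+] ≪ 0.000204: [H+] ≈ √(2.7 × 10^-8 × 0.000204) = 2.35 × 10^-6 M
Check: 1.2% ionized — well under 5%, approximation valid.
pH = −log[H+] = −log(2.35 × 10^-6) = 5.63

pH = 5.63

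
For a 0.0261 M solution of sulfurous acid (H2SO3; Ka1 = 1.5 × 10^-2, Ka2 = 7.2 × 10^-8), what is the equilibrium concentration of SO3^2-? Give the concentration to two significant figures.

7.2 × 10^-8 M

First ionization gives [H+] ≈ [HSO3-] = 1.37 × 10^-2 M.
Second step: Ka2 = [H+][SO3^2-]/[HSO3-] ≈ [SO3^2-] (since [H+] ≈ [HSO3-]).
So [SO3^2-] ≈ Ka2.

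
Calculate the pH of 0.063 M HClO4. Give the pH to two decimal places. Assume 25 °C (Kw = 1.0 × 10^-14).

HClO4 is a strong acid and dissociates completely, so [H+] = 0.063 M.
pH = -log(0.063) = 1.20

pH = 1.20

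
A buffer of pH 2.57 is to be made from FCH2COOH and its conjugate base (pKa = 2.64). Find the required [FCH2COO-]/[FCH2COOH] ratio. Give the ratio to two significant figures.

pH = pKa + log(r) ⇒ log(r) = 2.57 − 2.64 = -0.07
r = [FCH2COO-]/[FCH2COOH] = 10^(-0.07) = 0.851

ratio = 0.85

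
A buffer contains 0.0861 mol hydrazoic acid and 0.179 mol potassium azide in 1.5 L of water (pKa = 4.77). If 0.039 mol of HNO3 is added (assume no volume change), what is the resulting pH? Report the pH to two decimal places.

After neutralization: n(HN3) = 0.125 mol, n(N3-) = 0.14 mol.
pH = pKa + log([A⁻]/[HA]) = 4.77 + log(0.14/0.125) = 4.77 +0.049

pH = 4.82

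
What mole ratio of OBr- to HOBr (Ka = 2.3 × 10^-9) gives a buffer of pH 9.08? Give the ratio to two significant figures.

pKa = -log(2.3 × 10^-9) = 8.638
pH = pKa + log(r) ⇒ log(r) = 9.08 − 8.638 = +0.442
r = [OBr-]/[HOBr] = 10^(+0.442) = 2.77

ratio = 2.8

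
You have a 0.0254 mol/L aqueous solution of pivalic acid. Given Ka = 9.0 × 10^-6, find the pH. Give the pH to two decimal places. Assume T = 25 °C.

pH = 3.32

(CH3)3CCOOH ⇌ (CH3)3CCOO- + H+
From the ICE table, Ka = [H+]²/(0.0254 − [H+]) = 9.0 × 10^-6.
Neglecting [H+] in the denominator: [H+] = √(9.0 × 10^-6 × 0.0254) = 4.78 × 10^-4 M
Check: 1.9% ionized — well under 5%, approximation valid.
pH = −log(4.78 × 10^-4) = 3.32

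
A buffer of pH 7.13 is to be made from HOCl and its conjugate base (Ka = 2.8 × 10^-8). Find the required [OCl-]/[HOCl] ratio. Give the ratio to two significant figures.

ratio = 0.38

pKa = -log(2.8 × 10^-8) = 7.553
pH = pKa + log(r) ⇒ log(r) = 7.13 − 7.553 = -0.423
r = [OCl-]/[HOCl] = 10^(-0.423) = 0.378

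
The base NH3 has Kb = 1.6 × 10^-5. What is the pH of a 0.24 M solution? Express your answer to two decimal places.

pH = 11.29

NH3 + H2O ⇌ NH4+ + OH-
From the ICE table, Kb = [OH-]²/(0.24 − [OH-]) = 1.6 × 10^-5.
Since Kb ≪ C₀, [OH-] ≈ √(Kb·C₀) = 1.96 × 10^-3 M.
Check: 0.82% ionized — well under 5%, approximation valid.
pOH = −log(1.96 × 10^-3) = 2.71; pH = 14.00 − 2.71 = 11.29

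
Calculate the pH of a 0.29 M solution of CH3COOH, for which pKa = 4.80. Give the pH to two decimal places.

pH = 2.67

CH3COOH ⇌ CH3COO- + H+
Ka = 10^(−4.80) = 1.58 × 10^-5
Ka = [H+]²/(0.29 − [H+]) = 1.58 × 10^-5
Assume [H+] ≪ 0.29: [H+] ≈ √(1.58 × 10^-5 × 0.29) = 2.14 × 10^-3 M
Check: 0.74% ionized — well under 5%, approximation valid.
pH = −log(2.14 × 10^-3) = 2.67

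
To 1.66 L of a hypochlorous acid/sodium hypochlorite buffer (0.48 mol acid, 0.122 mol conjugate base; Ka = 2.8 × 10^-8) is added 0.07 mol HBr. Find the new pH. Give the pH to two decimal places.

After neutralization: n(HOCl) = 0.55 mol, n(OCl-) = 0.052 mol.
pKa = −log(2.8 × 10^-8) = 7.553
Henderson–Hasselbalch with mole ratio 0.052/0.55: pH = 7.553 + (-1.024)

pH = 6.53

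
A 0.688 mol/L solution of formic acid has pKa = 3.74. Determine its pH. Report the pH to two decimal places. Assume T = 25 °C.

pH = 1.95

HCOOH ⇌ HCOO- + H+
Ka = 10^(−3.74) = 1.82 × 10^-4
From the ICE table, Ka = [H+]²/(0.688 − [H+]) = 1.82 × 10^-4.
Assume [H+] ≪ 0.688: [H+] ≈ √(1.82 × 10^-4 × 0.688) = 1.12 × 10^-2 M
Check: 1.6% ionized — well under 5%, approximation valid.
pH = −log(1.12 × 10^-2) = 1.95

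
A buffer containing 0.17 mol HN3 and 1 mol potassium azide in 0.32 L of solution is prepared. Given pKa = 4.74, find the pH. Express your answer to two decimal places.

pH = 5.51

Using pH = pKa + log([base]/[acid]) with [base]/[acid] = 1/0.17:
pH = 4.74 + (+0.770) = 5.51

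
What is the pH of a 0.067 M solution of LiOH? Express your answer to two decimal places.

pH = 12.83

LiOH is a strong base; [OH-] = 0.067 M.
pOH = -log(0.067) = 1.17
pH = 14.00 - 1.17 = 12.83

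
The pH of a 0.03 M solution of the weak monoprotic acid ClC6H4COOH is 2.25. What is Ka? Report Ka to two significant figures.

[H+] = 10^(-2.25) = 5.62 × 10^-3 M
At equilibrium [HA] = 0.03 − 5.62 × 10^-3 = 2.44 × 10^-2 M
Ka = [H+][A-]/[HA] = (5.62 × 10^-3)² / 2.44 × 10^-2 = 1.3 × 10^-3

Ka = 1.3 × 10^-3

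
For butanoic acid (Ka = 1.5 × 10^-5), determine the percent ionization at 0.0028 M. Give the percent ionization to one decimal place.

7.1%

CH3(CH2)2COOH ⇌ CH3(CH2)2COO- + H+; let x = [H+] at equilibrium.
Solve x² + 1.5e-05x − 4.2e-08 = 0 → x = 1.98 × 10^-4 M
Fraction ionized = 1.98 × 10^-4 / 0.0028 = 0.0707 → 7.1%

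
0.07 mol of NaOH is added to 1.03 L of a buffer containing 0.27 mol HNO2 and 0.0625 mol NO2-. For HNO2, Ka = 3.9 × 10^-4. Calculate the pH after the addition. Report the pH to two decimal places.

After neutralization: n(HNO2) = 0.2 mol, n(NO2-) = 0.133 mol.
pKa = −log(3.9 × 10^-4) = 3.409
pH = pKa + log(n_NO2-/n_HNO2) = 3.409 + log(0.133/0.2) = 3.409 + (-0.177)

pH = 3.23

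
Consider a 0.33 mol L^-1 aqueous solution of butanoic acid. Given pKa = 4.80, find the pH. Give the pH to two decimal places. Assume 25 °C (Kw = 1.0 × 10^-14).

CH3(CH2)2COOH ⇌ CH3(CH2)2COO- + H+
Ka = 10^(−4.80) = 1.58 × 10^-5
Ka = x²/(0.33 − x) = 1.58 × 10^-5
Assume x ≪ 0.33: x ≈ √(1.58 × 10^-5 × 0.33) = 2.28 × 10^-3 M
pH = −log(2.28 × 10^-3) = 2.64

pH = 2.64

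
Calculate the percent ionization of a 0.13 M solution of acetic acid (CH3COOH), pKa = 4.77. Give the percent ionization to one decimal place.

CH3COOH ⇌ CH3COO- + H+; let x = [H+] at equilibrium.
Ka = 10^(−4.77) = 1.70 × 10^-5
x ≈ √(Ka·C₀) = √(1.70 × 10^-5 × 0.13) = 1.49 × 10^-3 M
Fraction ionized = 1.49 × 10^-3 / 0.13 = 0.0115 → 1.1%

1.1%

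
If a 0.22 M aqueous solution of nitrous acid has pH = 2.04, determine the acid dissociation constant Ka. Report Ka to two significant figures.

Ka = 3.9 × 10^-4

[H+] = 10^(-2.04) = 9.12 × 10^-3 M
At equilibrium [HA] = 0.22 − 9.12 × 10^-3 = 2.11 × 10^-1 M
Ka = [H+][A-]/[HA] = (9.12 × 10^-3)² / 2.11 × 10^-1 = 3.9 × 10^-4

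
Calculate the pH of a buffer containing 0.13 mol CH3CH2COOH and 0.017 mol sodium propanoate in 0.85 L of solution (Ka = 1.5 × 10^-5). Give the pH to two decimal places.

pH = 3.94

pKa = −log(1.5 × 10^-5) = 4.824
pH = pKa + log([A⁻]/[HA]) = 4.824 + log(0.017/0.13)
pH = 4.824 + (-0.883) = 3.94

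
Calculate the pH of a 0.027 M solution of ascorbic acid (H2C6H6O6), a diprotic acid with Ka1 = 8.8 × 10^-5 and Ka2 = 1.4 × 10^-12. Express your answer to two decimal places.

Ka1 ≫ Ka2, so treat the first dissociation as the only significant source of H+.
Ka1 = x²/(0.027 − x) = 8.8 × 10^-5
Solving the quadratic: x = (−Ka1 + √(Ka1² + 4·Ka1·C₀))/2 = 1.50 × 10^-3 M
pH = −log(1.50 × 10^-3) = 2.82

pH = 2.82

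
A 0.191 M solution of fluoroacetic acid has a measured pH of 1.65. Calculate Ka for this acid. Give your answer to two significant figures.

[H+] = 10^(-1.65) = 2.24 × 10^-2 M
At equilibrium [HA] = 0.191 − 2.24 × 10^-2 = 1.69 × 10^-1 M
Ka = [H+][A-]/[HA] = (2.24 × 10^-2)² / 1.69 × 10^-1 = 3.0 × 10^-3

Ka = 3.0 × 10^-3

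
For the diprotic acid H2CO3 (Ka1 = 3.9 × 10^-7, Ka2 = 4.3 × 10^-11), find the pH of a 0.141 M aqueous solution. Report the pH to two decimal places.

pH = 3.63

Since Ka1 ≫ Ka2, the first ionization dominates [H+].
Ka1 = x²/(0.141 − x) = 3.9 × 10^-7
x ≈ √(3.9 × 10^-7 × 0.141) = 2.34 × 10^-4 M
pH = −log(2.34 × 10^-4) = 3.63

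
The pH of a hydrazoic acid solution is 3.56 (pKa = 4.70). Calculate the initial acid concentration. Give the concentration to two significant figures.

C₀ = 4.1 × 10^-3 M

[H+] = 10^(-3.56) = 2.75 × 10^-4 M = x
Ka = 10^(−4.70) = 2.00 × 10^-5
Ka = x²/(C₀ − x) ⇒ C₀ = x + x²/Ka
C₀ = 2.75 × 10^-4 + (2.75 × 10^-4)²/(2.00 × 10^-5) = 4.06 × 10^-3 M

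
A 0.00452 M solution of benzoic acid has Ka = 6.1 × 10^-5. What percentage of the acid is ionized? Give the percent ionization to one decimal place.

C6H5COOH ⇌ C6H5COO- + H+; let x = [H+] at equilibrium.
Solve x² + 6.1e-05x − 2.76e-07 = 0 → x = 4.95 × 10^-4 M
Fraction ionized = 4.95 × 10^-4 / 0.00452 = 0.1095 → 11.0%

11.0%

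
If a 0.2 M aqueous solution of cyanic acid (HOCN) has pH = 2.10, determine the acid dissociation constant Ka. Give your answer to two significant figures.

[H+] = 10^(-2.10) = 7.94 × 10^-3 M
At equilibrium [HA] = 0.2 − 7.94 × 10^-3 = 1.92 × 10^-1 M
Ka = [H+][A-]/[HA] = (7.94 × 10^-3)² / 1.92 × 10^-1 = 3.3 × 10^-4

Ka = 3.3 × 10^-4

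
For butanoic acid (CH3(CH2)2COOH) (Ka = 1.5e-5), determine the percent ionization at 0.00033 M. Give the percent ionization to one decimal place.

19.2%

CH3(CH2)2COOH ⇌ CH3(CH2)2COO- + H+; let x = [H+] at equilibrium.
Ka = x²/(C₀ − x); solving the quadratic gives x = 6.33 × 10^-5 M.
% ionization = x/C₀ × 100% = 6.33 × 10^-5/0.00033 × 100% = 19.2%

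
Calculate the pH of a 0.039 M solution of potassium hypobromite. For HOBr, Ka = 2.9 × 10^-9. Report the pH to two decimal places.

pH = 10.56

OBr- is the conjugate base of the weak acid HOBr.
Kb = Kw/Ka = 1.0×10^-14 / 2.9 × 10^-9 = 3.45 × 10^-6
From the ICE table, Kb = [OH-]²/(0.039 − [OH-]) = 3.45 × 10^-6.
Assume [OH-] ≪ 0.039: [OH-] ≈ √(3.45 × 10^-6 × 0.039) = 3.67 × 10^-4 M
pOH = −log(3.67 × 10^-4) = 3.44; pH = 14.00 − 3.44 = 10.56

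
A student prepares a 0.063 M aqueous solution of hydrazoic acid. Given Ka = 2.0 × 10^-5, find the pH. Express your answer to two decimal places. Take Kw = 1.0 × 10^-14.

HN3 ⇌ N3- + H+
Ka = [H+]²/(0.063 − [H+]) = 2.0 × 10^-5
Since Ka ≪ C₀, [H+] ≈ √(Ka·C₀) = 1.12 × 10^-3 M.
pH = −log(1.12 × 10^-3) = 2.95

pH = 2.95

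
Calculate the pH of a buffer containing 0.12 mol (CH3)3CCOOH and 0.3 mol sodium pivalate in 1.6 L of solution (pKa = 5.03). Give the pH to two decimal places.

pH = 5.43

pH = pKa + log([A⁻]/[HA]) = 5.03 + log(0.3/0.12)
pH = 5.03 + (+0.398) = 5.43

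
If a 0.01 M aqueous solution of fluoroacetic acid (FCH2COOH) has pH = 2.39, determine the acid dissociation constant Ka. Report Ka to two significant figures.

[H+] = 10^(-2.39) = 4.07 × 10^-3 M
At equilibrium [HA] = 0.01 − 4.07 × 10^-3 = 5.93 × 10^-3 M
Ka = [H+][A-]/[HA] = (4.07 × 10^-3)² / 5.93 × 10^-3 = 2.8 × 10^-3

Ka = 2.8 × 10^-3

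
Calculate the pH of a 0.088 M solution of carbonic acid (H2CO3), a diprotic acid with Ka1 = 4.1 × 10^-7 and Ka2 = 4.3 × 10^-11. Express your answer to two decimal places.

Ka1 ≫ Ka2, so treat the first dissociation as the only significant source of H+.
Ka1 = x²/(0.088 − x) = 4.1 × 10^-7
x ≈ √(4.1 × 10^-7 × 0.088) = 1.90 × 10^-4 M
pH = −log(1.90 × 10^-4) = 3.72

pH = 3.72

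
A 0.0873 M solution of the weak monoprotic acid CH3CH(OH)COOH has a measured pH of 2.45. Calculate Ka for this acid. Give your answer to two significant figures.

Ka = 1.5 × 10^-4

[H+] = 10^(-2.45) = 3.55 × 10^-3 M
At equilibrium [HA] = 0.0873 − 3.55 × 10^-3 = 8.38 × 10^-2 M
Ka = [H+][A-]/[HA] = (3.55 × 10^-3)² / 8.38 × 10^-2 = 1.5 × 10^-4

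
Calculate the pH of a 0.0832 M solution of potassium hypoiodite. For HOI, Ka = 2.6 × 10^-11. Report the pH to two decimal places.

pH = 11.74

OI- is the conjugate base of the weak acid HOI.
Kb = Kw/Ka = 1.0×10^-14 / 2.6 × 10^-11 = 3.85 × 10^-4
From the ICE table, Kb = [OH-]²/(0.0832 − [OH-]) = 3.85 × 10^-4.
[OH-] is not negligible relative to C₀; solve [OH-]² + 0.000385·[OH-] − 3.2e-05 = 0.
[OH-] = [−0.000385 + √(0.000385² + 0.000128)]/2 = 5.47 × 10^-3 M
pOH = −log(5.47 × 10^-3) = 2.26; pH = 14.00 − 2.26 = 11.74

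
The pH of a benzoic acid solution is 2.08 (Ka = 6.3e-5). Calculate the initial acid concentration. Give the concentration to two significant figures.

C₀ = 1.1 M

[H+] = 10^(-2.08) = 8.32 × 10^-3 M = x
Ka = x²/(C₀ − x) ⇒ C₀ = x + x²/Ka
C₀ = 8.32 × 10^-3 + (8.32 × 10^-3)²/(6.3 × 10^-5) = 1.11 M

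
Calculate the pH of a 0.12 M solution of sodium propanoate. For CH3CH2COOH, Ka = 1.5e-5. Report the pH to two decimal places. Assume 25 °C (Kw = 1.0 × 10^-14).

pH = 8.95

CH3CH2COO- is the conjugate base of the weak acid CH3CH2COOH.
Kb = Kw/Ka = 1.0×10^-14 / 1.5 × 10^-5 = 6.67 × 10^-10
From the ICE table, Kb = x²/(0.12 − x) = 6.67 × 10^-10.
Since Kb ≪ C₀, x ≈ √(Kb·C₀) = 8.95 × 10^-6 M.
pOH = 5.05, so pH = 14.00 − pOH = 8.95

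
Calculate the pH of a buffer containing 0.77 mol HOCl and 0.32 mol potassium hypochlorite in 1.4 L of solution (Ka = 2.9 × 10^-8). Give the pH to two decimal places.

pH = 7.16

pKa = −log(2.9 × 10^-8) = 7.538
pH = pKa + log([A⁻]/[HA]) = 7.538 + log(0.32/0.77)
pH = 7.538 + (-0.381) = 7.16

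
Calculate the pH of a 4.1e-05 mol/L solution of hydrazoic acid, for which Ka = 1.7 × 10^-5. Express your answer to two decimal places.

HN3 ⇌ N3- + H+
Ka = [H+]²/(4.1e-05 − [H+]) = 1.7 × 10^-5
[H+] is not negligible relative to C₀; solve [H+]² + 1.7e-05·[H+] − 6.97e-10 = 0.
[H+] = [−1.7e-05 + √(1.7e-05² + 2.79e-09)]/2 = 1.92 × 10^-5 M
pH = −log[H+] = −log(1.92 × 10^-5) = 4.72

pH = 4.72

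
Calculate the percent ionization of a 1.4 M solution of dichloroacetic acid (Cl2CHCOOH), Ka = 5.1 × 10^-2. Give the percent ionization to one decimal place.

Cl2CHCOOH ⇌ Cl2CHCOO- + H+; let x = [H+] at equilibrium.
Solve x² + 0.051x − 0.0714 = 0 → x = 2.43 × 10^-1 M
Fraction ionized = 2.43 × 10^-1 / 1.4 = 0.1736 → 17.4%

17.4%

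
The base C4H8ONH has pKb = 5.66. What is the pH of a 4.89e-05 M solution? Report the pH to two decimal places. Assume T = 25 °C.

C4H8ONH + H2O ⇌ C4H8ONH2+ + OH-
Kb = 10^(−5.66) = 2.19 × 10^-6
Kb = [OH-]²/(4.89e-05 − [OH-]) = 2.19 × 10^-6
[OH-] is not negligible relative to C₀; solve [OH-]² + 2.19e-06·[OH-] − 1.07e-10 = 0.
[OH-] = [−2.19e-06 + √(2.19e-06² + 4.28e-10)]/2 = 9.31 × 10^-6 M
pOH = 5.03, so pH = 14.00 − pOH = 8.97

pH = 8.97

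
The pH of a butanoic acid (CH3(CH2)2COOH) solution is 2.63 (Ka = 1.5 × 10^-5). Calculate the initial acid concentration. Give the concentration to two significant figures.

C₀ = 3.7 × 10^-1 M

[H+] = 10^(-2.63) = 2.34 × 10^-3 M = x
Ka = x²/(C₀ − x) ⇒ C₀ = x + x²/Ka
C₀ = 2.34 × 10^-3 + (2.34 × 10^-3)²/(1.5 × 10^-5) = 3.67 × 10^-1 M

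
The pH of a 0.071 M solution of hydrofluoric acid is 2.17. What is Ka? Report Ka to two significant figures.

[H+] = 10^(-2.17) = 6.76 × 10^-3 M
At equilibrium [HA] = 0.071 − 6.76 × 10^-3 = 6.42 × 10^-2 M
Ka = [H+][A-]/[HA] = (6.76 × 10^-3)² / 6.42 × 10^-2 = 7.1 × 10^-4

Ka = 7.1 × 10^-4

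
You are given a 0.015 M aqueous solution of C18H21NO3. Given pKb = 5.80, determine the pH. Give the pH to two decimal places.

pH = 10.19

C18H21NO3 + H2O ⇌ C18H22NO3+ + OH-
Kb = 10^(−5.80) = 1.58 × 10^-6
Let x = [OH-] at equilibrium. Kb = x²/(0.015 − x).
Assume x ≪ 0.015: x ≈ √(1.58 × 10^-6 × 0.015) = 1.54 × 10^-4 M
(x/C₀ = 1% < 5%, so the approximation holds.)
pOH = 3.81, so pH = 14.00 − pOH = 10.19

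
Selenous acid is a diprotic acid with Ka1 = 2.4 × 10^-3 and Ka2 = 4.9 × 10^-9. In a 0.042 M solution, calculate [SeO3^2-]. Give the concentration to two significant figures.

4.9 × 10^-9 M

First ionization gives [H+] ≈ [HSeO3-] = 8.91 × 10^-3 M.
Second step: Ka2 = [H+][SeO3^2-]/[HSeO3-] ≈ [SeO3^2-] (since [H+] ≈ [HSeO3-]).
So [SeO3^2-] ≈ Ka2.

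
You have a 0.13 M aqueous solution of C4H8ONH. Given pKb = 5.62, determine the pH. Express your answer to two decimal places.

C4H8ONH + H2O ⇌ C4H8ONH2+ + OH-
Kb = 10^(−5.62) = 2.40 × 10^-6
Kb = x²/(0.13 − x) = 2.40 × 10^-6
Neglecting x in the denominator: x = √(2.40 × 10^-6 × 0.13) = 5.59 × 10^-4 M
Check: 0.43% ionized — well under 5%, approximation valid.
pOH = −log(5.59 × 10^-4) = 3.25; pH = 14.00 − 3.25 = 10.75

pH = 10.75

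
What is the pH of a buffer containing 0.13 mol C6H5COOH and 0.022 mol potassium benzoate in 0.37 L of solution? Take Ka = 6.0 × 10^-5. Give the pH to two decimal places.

pH = 3.45

pKa = −log(6.0 × 10^-5) = 4.222
pH = pKa + log([A⁻]/[HA]) = 4.222 + log(0.022/0.13)
pH = 4.222 + (-0.772) = 3.45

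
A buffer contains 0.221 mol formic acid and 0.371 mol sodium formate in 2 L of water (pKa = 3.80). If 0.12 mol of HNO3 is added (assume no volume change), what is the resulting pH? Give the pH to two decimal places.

Added H+ converts HCOO- to HCOOH: HCOOH → 0.341 mol, HCOO- → 0.251 mol.
pH = pKa + log(n_HCOO-/n_HCOOH) = 3.80 + log(0.251/0.341) = 3.80 + (-0.133)

pH = 3.67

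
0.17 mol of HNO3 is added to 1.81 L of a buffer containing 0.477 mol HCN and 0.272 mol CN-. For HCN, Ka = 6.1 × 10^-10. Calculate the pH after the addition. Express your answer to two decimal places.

pH = 8.41

Added H+ converts CN- to HCN: HCN → 0.647 mol, CN- → 0.102 mol.
pKa = −log(6.1 × 10^-10) = 9.215
pH = pKa + log(n_CN-/n_HCN) = 9.215 + log(0.102/0.647) = 9.215 + (-0.802)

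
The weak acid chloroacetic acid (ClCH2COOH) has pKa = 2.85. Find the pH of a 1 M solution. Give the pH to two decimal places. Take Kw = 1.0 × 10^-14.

pH = 1.43

ClCH2COOH ⇌ ClCH2COO- + H+
Ka = 10^(−2.85) = 1.41 × 10^-3
Ka = [H+]²/(1 − [H+]) = 1.41 × 10^-3
Neglecting [H+] in the denominator: [H+] = √(1.41 × 10^-3 × 1) = 3.75 × 10^-2 M
Check: 3.8% ionized — well under 5%, approximation valid.
pH = −log(3.75 × 10^-2) = 1.43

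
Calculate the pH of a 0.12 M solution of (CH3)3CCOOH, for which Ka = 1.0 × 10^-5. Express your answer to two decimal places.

(CH3)3CCOOH ⇌ (CH3)3CCOO- + H+
From the ICE table, Ka = [H+]²/(0.12 − [H+]) = 1.0 × 10^-5.
Assume [H+] ≪ 0.12: [H+] ≈ √(1.0 × 10^-5 × 0.12) = 1.10 × 10^-3 M
pH = −log[H+] = −log(1.10 × 10^-3) = 2.96

pH = 2.96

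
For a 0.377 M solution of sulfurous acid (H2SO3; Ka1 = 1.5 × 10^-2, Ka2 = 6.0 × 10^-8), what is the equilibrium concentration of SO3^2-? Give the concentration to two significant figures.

6.0 × 10^-8 M

First ionization gives [H+] ≈ [HSO3-] = 6.81 × 10^-2 M.
Second step: Ka2 = [H+][SO3^2-]/[HSO3-] ≈ [SO3^2-] (since [H+] ≈ [HSO3-]).
So [SO3^2-] ≈ Ka2.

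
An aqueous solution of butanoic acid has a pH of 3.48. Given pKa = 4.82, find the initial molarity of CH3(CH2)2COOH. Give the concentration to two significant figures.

[H+] = 10^(-3.48) = 3.31 × 10^-4 M = x
Ka = 10^(−4.82) = 1.51 × 10^-5
Ka = x²/(C₀ − x) ⇒ C₀ = x + x²/Ka
C₀ = 3.31 × 10^-4 + (3.31 × 10^-4)²/(1.51 × 10^-5) = 7.59 × 10^-3 M

C₀ = 7.6 × 10^-3 M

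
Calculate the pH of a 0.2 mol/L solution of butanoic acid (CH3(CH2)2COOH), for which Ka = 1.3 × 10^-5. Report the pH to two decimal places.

pH = 2.79

CH3(CH2)2COOH ⇌ CH3(CH2)2COO- + H+
Ka = [H+]²/(0.2 − [H+]) = 1.3 × 10^-5
Neglecting [H+] in the denominator: [H+] = √(1.3 × 10^-5 × 0.2) = 1.61 × 10^-3 M
([H+]/C₀ = 0.81% < 5%, so the approximation holds.)
pH = −log[H+] = −log(1.61 × 10^-3) = 2.79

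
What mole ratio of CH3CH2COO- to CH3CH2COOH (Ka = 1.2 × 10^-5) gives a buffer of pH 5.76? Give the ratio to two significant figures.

ratio = 6.9

pKa = -log(1.2 × 10^-5) = 4.921
pH = pKa + log(r) ⇒ log(r) = 5.76 − 4.921 = +0.839
r = [CH3CH2COO-]/[CH3CH2COOH] = 10^(+0.839) = 6.9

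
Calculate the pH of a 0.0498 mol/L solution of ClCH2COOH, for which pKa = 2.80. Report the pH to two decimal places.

ClCH2COOH ⇌ ClCH2COO- + H+
Ka = 10^(−2.80) = 1.58 × 10^-3
Let x = [H+] at equilibrium. Ka = x²/(0.0498 − x).
Here C₀/Ka ≈ 31.5, so the small-x approximation fails. Use the quadratic:
x = (−Ka + √(Ka² + 4·Ka·C₀))/2 = 8.12 × 10^-3 M
pH = −log[H+] = −log(8.12 × 10^-3) = 2.09

pH = 2.09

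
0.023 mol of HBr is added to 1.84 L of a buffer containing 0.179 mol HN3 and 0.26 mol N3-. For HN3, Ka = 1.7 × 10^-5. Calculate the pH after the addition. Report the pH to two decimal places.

pH = 4.84

Added H+ converts N3- to HN3: HN3 → 0.202 mol, N3- → 0.237 mol.
pKa = −log(1.7 × 10^-5) = 4.770
pH = pKa + log([A⁻]/[HA]) = 4.770 + log(0.237/0.202) = 4.770 +0.069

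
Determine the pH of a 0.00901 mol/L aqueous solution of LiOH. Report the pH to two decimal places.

pH = 11.95

LiOH is a strong base; [OH-] = 0.00901 M.
pOH = -log(0.00901) = 2.05
pH = 14.00 - 2.05 = 11.95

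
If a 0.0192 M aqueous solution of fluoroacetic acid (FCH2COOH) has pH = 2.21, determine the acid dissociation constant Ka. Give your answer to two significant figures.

Ka = 2.9 × 10^-3

[H+] = 10^(-2.21) = 6.17 × 10^-3 M
At equilibrium [HA] = 0.0192 − 6.17 × 10^-3 = 1.30 × 10^-2 M
Ka = [H+][A-]/[HA] = (6.17 × 10^-3)² / 1.30 × 10^-2 = 2.9 × 10^-3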